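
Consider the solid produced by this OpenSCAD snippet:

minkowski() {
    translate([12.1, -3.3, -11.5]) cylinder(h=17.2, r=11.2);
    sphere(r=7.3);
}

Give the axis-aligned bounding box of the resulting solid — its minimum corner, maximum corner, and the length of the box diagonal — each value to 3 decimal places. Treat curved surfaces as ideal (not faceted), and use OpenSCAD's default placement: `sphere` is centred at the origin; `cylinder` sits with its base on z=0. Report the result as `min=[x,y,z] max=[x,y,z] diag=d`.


A = translate([12.1, -3.3, -11.5]) cylinder(h=17.2, r=11.2) → bbox [0.9,-14.5,-11.5] .. [23.3,7.9,5.7]
B = sphere(r=7.3) → bbox [-7.3,-7.3,-7.3] .. [7.3,7.3,7.3]
lo = A.lo+B.lo = [0.9-7.3, -14.5-7.3, -11.5-7.3] = [-6.400,-21.800,-18.800]
hi = A.hi+B.hi = [23.3+7.3, 7.9+7.3, 5.7+7.3] = [30.600,15.200,13.000]
diag = √(37²+37²+31.8²) = √3749.24 = 61.231

min=[-6.400,-21.800,-18.800] max=[30.600,15.200,13.000] diag=61.231


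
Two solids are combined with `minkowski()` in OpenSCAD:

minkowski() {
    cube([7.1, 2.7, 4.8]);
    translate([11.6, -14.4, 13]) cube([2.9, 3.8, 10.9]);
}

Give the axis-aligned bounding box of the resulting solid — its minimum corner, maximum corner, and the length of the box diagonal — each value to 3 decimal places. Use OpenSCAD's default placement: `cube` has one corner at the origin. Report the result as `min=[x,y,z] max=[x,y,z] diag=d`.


A = translate([11.6, -14.4, 13]) cube([2.9, 3.8, 10.9]) → bbox [11.6,-14.4,13] .. [14.5,-10.6,23.9]
B = cube([7.1, 2.7, 4.8]) → bbox [0,0,0] .. [7.1,2.7,4.8]
lo = A.lo+B.lo = [11.6+0, -14.4+0, 13+0] = [11.600,-14.400,13.000]
hi = A.hi+B.hi = [14.5+7.1, -10.6+2.7, 23.9+4.8] = [21.600,-7.900,28.700]
diag = √(10²+6.5²+15.7²) = √388.74 = 19.716

min=[11.600,-14.400,13.000] max=[21.600,-7.900,28.700] diag=19.716


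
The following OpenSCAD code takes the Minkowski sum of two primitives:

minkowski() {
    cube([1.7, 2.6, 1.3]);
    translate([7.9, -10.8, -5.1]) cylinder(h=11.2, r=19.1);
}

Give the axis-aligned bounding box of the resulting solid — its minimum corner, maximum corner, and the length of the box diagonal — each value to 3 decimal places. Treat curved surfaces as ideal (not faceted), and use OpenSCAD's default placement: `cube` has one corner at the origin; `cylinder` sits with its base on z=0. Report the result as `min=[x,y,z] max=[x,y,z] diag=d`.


min=[-11.200,-29.900,-5.100] max=[28.700,10.900,7.400] diag=58.420

A = translate([7.9, -10.8, -5.1]) cylinder(h=11.2, r=19.1) → bbox [-11.2,-29.9,-5.1] .. [27,8.3,6.1]
B = cube([1.7, 2.6, 1.3]) → bbox [0,0,0] .. [1.7,2.6,1.3]
lo = A.lo+B.lo = [-11.2+0, -29.9+0, -5.1+0] = [-11.200,-29.900,-5.100]
hi = A.hi+B.hi = [27+1.7, 8.3+2.6, 6.1+1.3] = [28.700,10.900,7.400]
diag = √(39.9²+40.8²+12.5²) = √3412.9 = 58.420


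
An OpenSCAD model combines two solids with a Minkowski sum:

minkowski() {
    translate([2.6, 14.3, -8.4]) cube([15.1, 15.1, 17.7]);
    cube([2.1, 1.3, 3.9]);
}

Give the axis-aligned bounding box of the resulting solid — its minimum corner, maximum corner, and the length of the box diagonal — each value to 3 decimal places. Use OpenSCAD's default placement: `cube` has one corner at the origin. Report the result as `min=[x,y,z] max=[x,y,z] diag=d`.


min=[2.600,14.300,-8.400] max=[19.800,30.700,13.200] diag=32.115

A = translate([2.6, 14.3, -8.4]) cube([15.1, 15.1, 17.7]) → bbox [2.6,14.3,-8.4] .. [17.7,29.4,9.3]
B = cube([2.1, 1.3, 3.9]) → bbox [0,0,0] .. [2.1,1.3,3.9]
lo = A.lo+B.lo = [2.6+0, 14.3+0, -8.4+0] = [2.600,14.300,-8.400]
hi = A.hi+B.hi = [17.7+2.1, 29.4+1.3, 9.3+3.9] = [19.800,30.700,13.200]
diag = √(17.2²+16.4²+21.6²) = √1031.36 = 32.115


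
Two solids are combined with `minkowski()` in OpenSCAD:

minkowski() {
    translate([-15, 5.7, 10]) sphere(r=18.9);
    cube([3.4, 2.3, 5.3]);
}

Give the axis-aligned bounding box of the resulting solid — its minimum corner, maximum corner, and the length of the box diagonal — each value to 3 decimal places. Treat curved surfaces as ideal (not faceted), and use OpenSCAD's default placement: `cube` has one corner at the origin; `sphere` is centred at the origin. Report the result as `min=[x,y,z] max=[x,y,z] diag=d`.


min=[-33.900,-13.200,-8.900] max=[7.300,26.900,34.200] diag=71.854

A = translate([-15, 5.7, 10]) sphere(r=18.9) → bbox [-33.9,-13.2,-8.9] .. [3.9,24.6,28.9]
B = cube([3.4, 2.3, 5.3]) → bbox [0,0,0] .. [3.4,2.3,5.3]
lo = A.lo+B.lo = [-33.9+0, -13.2+0, -8.9+0] = [-33.900,-13.200,-8.900]
hi = A.hi+B.hi = [3.9+3.4, 24.6+2.3, 28.9+5.3] = [7.300,26.900,34.200]
diag = √(41.2²+40.1²+43.1²) = √5163.06 = 71.854


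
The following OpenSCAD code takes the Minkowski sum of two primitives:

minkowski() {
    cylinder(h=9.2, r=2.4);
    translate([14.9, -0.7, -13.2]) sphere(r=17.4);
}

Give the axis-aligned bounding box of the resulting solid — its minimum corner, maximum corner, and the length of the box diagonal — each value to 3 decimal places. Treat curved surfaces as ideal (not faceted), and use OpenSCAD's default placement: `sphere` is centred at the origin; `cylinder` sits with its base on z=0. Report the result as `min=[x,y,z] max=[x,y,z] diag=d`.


min=[-4.900,-20.500,-30.600] max=[34.700,19.100,13.400] diag=71.220

A = translate([14.9, -0.7, -13.2]) sphere(r=17.4) → bbox [-2.5,-18.1,-30.6] .. [32.3,16.7,4.2]
B = cylinder(h=9.2, r=2.4) → bbox [-2.4,-2.4,0] .. [2.4,2.4,9.2]
lo = A.lo+B.lo = [-2.5-2.4, -18.1-2.4, -30.6+0] = [-4.900,-20.500,-30.600]
hi = A.hi+B.hi = [32.3+2.4, 16.7+2.4, 4.2+9.2] = [34.700,19.100,13.400]
diag = √(39.6²+39.6²+44²) = √5072.32 = 71.220


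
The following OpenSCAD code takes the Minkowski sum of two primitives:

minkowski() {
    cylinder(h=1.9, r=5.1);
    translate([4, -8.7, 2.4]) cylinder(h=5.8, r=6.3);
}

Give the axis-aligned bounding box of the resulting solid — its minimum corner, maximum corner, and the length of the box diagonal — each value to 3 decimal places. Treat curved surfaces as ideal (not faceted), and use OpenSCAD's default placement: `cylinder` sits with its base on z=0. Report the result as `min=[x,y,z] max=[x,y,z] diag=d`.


min=[-7.400,-20.100,2.400] max=[15.400,2.700,10.100] diag=33.151

A = translate([4, -8.7, 2.4]) cylinder(h=5.8, r=6.3) → bbox [-2.3,-15,2.4] .. [10.3,-2.4,8.2]
B = cylinder(h=1.9, r=5.1) → bbox [-5.1,-5.1,0] .. [5.1,5.1,1.9]
lo = A.lo+B.lo = [-2.3-5.1, -15-5.1, 2.4+0] = [-7.400,-20.100,2.400]
hi = A.hi+B.hi = [10.3+5.1, -2.4+5.1, 8.2+1.9] = [15.400,2.700,10.100]
diag = √(22.8²+22.8²+7.7²) = √1098.97 = 33.151


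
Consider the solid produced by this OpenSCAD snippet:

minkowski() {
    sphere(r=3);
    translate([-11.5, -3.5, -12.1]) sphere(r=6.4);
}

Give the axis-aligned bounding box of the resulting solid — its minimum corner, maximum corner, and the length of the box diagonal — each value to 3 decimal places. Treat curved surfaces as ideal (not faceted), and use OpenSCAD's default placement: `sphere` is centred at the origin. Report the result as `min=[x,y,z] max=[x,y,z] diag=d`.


min=[-20.900,-12.900,-21.500] max=[-2.100,5.900,-2.700] diag=32.563

A = translate([-11.5, -3.5, -12.1]) sphere(r=6.4) → bbox [-17.9,-9.9,-18.5] .. [-5.1,2.9,-5.7]
B = sphere(r=3) → bbox [-3,-3,-3] .. [3,3,3]
lo = A.lo+B.lo = [-17.9-3, -9.9-3, -18.5-3] = [-20.900,-12.900,-21.500]
hi = A.hi+B.hi = [-5.1+3, 2.9+3, -5.7+3] = [-2.100,5.900,-2.700]
diag = √(18.8²+18.8²+18.8²) = √1060.32 = 32.563


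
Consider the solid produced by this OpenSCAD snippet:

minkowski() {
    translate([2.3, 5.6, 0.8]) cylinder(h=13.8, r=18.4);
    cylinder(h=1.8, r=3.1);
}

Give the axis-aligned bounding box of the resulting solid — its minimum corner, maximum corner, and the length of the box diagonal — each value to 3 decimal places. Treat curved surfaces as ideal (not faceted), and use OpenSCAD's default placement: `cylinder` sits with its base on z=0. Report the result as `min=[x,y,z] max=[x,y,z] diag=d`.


A = translate([2.3, 5.6, 0.8]) cylinder(h=13.8, r=18.4) → bbox [-16.1,-12.8,0.8] .. [20.7,24,14.6]
B = cylinder(h=1.8, r=3.1) → bbox [-3.1,-3.1,0] .. [3.1,3.1,1.8]
lo = A.lo+B.lo = [-16.1-3.1, -12.8-3.1, 0.8+0] = [-19.200,-15.900,0.800]
hi = A.hi+B.hi = [20.7+3.1, 24+3.1, 14.6+1.8] = [23.800,27.100,16.400]
diag = √(43²+43²+15.6²) = √3941.36 = 62.780

min=[-19.200,-15.900,0.800] max=[23.800,27.100,16.400] diag=62.780


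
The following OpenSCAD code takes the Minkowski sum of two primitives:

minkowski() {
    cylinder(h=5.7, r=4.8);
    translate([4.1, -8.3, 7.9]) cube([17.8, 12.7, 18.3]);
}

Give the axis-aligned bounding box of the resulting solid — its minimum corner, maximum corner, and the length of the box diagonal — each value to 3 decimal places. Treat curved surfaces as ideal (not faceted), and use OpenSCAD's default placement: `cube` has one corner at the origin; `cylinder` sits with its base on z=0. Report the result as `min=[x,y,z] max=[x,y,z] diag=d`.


min=[-0.700,-13.100,7.900] max=[26.700,9.200,31.900] diag=42.709

A = translate([4.1, -8.3, 7.9]) cube([17.8, 12.7, 18.3]) → bbox [4.1,-8.3,7.9] .. [21.9,4.4,26.2]
B = cylinder(h=5.7, r=4.8) → bbox [-4.8,-4.8,0] .. [4.8,4.8,5.7]
lo = A.lo+B.lo = [4.1-4.8, -8.3-4.8, 7.9+0] = [-0.700,-13.100,7.900]
hi = A.hi+B.hi = [21.9+4.8, 4.4+4.8, 26.2+5.7] = [26.700,9.200,31.900]
diag = √(27.4²+22.3²+24²) = √1824.05 = 42.709


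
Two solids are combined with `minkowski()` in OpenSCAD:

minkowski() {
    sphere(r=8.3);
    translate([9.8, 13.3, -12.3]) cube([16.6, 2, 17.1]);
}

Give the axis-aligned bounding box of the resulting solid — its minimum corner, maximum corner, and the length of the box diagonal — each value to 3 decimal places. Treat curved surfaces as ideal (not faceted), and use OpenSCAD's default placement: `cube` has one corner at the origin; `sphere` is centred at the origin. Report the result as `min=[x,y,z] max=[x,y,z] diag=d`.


A = translate([9.8, 13.3, -12.3]) cube([16.6, 2, 17.1]) → bbox [9.8,13.3,-12.3] .. [26.4,15.3,4.8]
B = sphere(r=8.3) → bbox [-8.3,-8.3,-8.3] .. [8.3,8.3,8.3]
lo = A.lo+B.lo = [9.8-8.3, 13.3-8.3, -12.3-8.3] = [1.500,5.000,-20.600]
hi = A.hi+B.hi = [26.4+8.3, 15.3+8.3, 4.8+8.3] = [34.700,23.600,13.100]
diag = √(33.2²+18.6²+33.7²) = √2583.89 = 50.832

min=[1.500,5.000,-20.600] max=[34.700,23.600,13.100] diag=50.832


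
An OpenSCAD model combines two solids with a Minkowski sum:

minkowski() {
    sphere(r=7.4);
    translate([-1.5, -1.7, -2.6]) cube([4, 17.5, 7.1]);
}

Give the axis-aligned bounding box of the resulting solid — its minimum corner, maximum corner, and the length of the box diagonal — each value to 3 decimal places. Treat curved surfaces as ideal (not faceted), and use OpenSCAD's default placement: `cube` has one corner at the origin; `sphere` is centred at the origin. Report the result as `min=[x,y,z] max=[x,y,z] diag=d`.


A = translate([-1.5, -1.7, -2.6]) cube([4, 17.5, 7.1]) → bbox [-1.5,-1.7,-2.6] .. [2.5,15.8,4.5]
B = sphere(r=7.4) → bbox [-7.4,-7.4,-7.4] .. [7.4,7.4,7.4]
lo = A.lo+B.lo = [-1.5-7.4, -1.7-7.4, -2.6-7.4] = [-8.900,-9.100,-10.000]
hi = A.hi+B.hi = [2.5+7.4, 15.8+7.4, 4.5+7.4] = [9.900,23.200,11.900]
diag = √(18.8²+32.3²+21.9²) = √1876.34 = 43.317

min=[-8.900,-9.100,-10.000] max=[9.900,23.200,11.900] diag=43.317


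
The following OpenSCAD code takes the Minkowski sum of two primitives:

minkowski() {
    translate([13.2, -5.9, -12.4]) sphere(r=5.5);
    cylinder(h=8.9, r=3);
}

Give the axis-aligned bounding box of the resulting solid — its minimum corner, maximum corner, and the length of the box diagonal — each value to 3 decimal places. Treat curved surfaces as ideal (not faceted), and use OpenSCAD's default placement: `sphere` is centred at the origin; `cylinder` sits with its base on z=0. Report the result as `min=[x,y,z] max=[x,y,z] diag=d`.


A = translate([13.2, -5.9, -12.4]) sphere(r=5.5) → bbox [7.7,-11.4,-17.9] .. [18.7,-0.4,-6.9]
B = cylinder(h=8.9, r=3) → bbox [-3,-3,0] .. [3,3,8.9]
lo = A.lo+B.lo = [7.7-3, -11.4-3, -17.9+0] = [4.700,-14.400,-17.900]
hi = A.hi+B.hi = [18.7+3, -0.4+3, -6.9+8.9] = [21.700,2.600,2.000]
diag = √(17²+17²+19.9²) = √974.01 = 31.209

min=[4.700,-14.400,-17.900] max=[21.700,2.600,2.000] diag=31.209


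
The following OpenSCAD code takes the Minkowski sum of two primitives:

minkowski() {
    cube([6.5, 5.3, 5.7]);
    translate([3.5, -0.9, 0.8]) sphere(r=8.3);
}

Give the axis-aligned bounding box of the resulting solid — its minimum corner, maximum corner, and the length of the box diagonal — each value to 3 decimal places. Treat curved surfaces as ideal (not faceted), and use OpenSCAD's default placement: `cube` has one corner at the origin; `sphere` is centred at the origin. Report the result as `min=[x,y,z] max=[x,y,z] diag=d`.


A = translate([3.5, -0.9, 0.8]) sphere(r=8.3) → bbox [-4.8,-9.2,-7.5] .. [11.8,7.4,9.1]
B = cube([6.5, 5.3, 5.7]) → bbox [0,0,0] .. [6.5,5.3,5.7]
lo = A.lo+B.lo = [-4.8+0, -9.2+0, -7.5+0] = [-4.800,-9.200,-7.500]
hi = A.hi+B.hi = [11.8+6.5, 7.4+5.3, 9.1+5.7] = [18.300,12.700,14.800]
diag = √(23.1²+21.9²+22.3²) = √1510.51 = 38.865

min=[-4.800,-9.200,-7.500] max=[18.300,12.700,14.800] diag=38.865


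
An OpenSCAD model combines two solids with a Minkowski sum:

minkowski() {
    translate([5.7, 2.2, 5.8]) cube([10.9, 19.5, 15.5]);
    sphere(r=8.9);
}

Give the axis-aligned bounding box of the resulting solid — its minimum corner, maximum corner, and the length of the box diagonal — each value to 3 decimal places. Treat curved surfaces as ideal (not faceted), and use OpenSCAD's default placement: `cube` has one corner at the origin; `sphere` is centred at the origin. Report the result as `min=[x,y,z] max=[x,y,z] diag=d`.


min=[-3.200,-6.700,-3.100] max=[25.500,30.600,30.200] diag=57.653

A = translate([5.7, 2.2, 5.8]) cube([10.9, 19.5, 15.5]) → bbox [5.7,2.2,5.8] .. [16.6,21.7,21.3]
B = sphere(r=8.9) → bbox [-8.9,-8.9,-8.9] .. [8.9,8.9,8.9]
lo = A.lo+B.lo = [5.7-8.9, 2.2-8.9, 5.8-8.9] = [-3.200,-6.700,-3.100]
hi = A.hi+B.hi = [16.6+8.9, 21.7+8.9, 21.3+8.9] = [25.500,30.600,30.200]
diag = √(28.7²+37.3²+33.3²) = √3323.87 = 57.653


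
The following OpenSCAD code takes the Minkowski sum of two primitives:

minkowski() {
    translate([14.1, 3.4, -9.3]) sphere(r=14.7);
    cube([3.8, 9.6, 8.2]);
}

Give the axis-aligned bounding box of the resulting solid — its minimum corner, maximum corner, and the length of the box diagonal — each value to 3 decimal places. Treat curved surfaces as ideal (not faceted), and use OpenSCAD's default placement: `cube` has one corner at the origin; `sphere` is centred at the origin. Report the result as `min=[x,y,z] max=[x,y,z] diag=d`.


min=[-0.600,-11.300,-24.000] max=[32.600,27.700,13.600] diag=63.537

A = translate([14.1, 3.4, -9.3]) sphere(r=14.7) → bbox [-0.6,-11.3,-24] .. [28.8,18.1,5.4]
B = cube([3.8, 9.6, 8.2]) → bbox [0,0,0] .. [3.8,9.6,8.2]
lo = A.lo+B.lo = [-0.6+0, -11.3+0, -24+0] = [-0.600,-11.300,-24.000]
hi = A.hi+B.hi = [28.8+3.8, 18.1+9.6, 5.4+8.2] = [32.600,27.700,13.600]
diag = √(33.2²+39²+37.6²) = √4037 = 63.537


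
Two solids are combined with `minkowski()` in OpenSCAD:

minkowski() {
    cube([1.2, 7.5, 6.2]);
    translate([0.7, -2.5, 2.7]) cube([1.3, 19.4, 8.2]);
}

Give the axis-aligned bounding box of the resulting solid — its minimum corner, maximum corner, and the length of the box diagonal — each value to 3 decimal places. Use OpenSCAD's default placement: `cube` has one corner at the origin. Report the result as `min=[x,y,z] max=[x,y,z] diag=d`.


A = translate([0.7, -2.5, 2.7]) cube([1.3, 19.4, 8.2]) → bbox [0.7,-2.5,2.7] .. [2,16.9,10.9]
B = cube([1.2, 7.5, 6.2]) → bbox [0,0,0] .. [1.2,7.5,6.2]
lo = A.lo+B.lo = [0.7+0, -2.5+0, 2.7+0] = [0.700,-2.500,2.700]
hi = A.hi+B.hi = [2+1.2, 16.9+7.5, 10.9+6.2] = [3.200,24.400,17.100]
diag = √(2.5²+26.9²+14.4²) = √937.22 = 30.614

min=[0.700,-2.500,2.700] max=[3.200,24.400,17.100] diag=30.614


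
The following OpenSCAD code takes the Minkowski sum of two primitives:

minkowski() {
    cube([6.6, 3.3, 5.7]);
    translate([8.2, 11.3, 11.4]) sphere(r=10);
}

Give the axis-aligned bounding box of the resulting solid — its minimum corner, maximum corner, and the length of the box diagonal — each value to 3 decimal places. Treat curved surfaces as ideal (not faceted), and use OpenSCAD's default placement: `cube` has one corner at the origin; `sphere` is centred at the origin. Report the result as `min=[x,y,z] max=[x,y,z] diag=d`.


A = translate([8.2, 11.3, 11.4]) sphere(r=10) → bbox [-1.8,1.3,1.4] .. [18.2,21.3,21.4]
B = cube([6.6, 3.3, 5.7]) → bbox [0,0,0] .. [6.6,3.3,5.7]
lo = A.lo+B.lo = [-1.8+0, 1.3+0, 1.4+0] = [-1.800,1.300,1.400]
hi = A.hi+B.hi = [18.2+6.6, 21.3+3.3, 21.4+5.7] = [24.800,24.600,27.100]
diag = √(26.6²+23.3²+25.7²) = √1910.94 = 43.714

min=[-1.800,1.300,1.400] max=[24.800,24.600,27.100] diag=43.714


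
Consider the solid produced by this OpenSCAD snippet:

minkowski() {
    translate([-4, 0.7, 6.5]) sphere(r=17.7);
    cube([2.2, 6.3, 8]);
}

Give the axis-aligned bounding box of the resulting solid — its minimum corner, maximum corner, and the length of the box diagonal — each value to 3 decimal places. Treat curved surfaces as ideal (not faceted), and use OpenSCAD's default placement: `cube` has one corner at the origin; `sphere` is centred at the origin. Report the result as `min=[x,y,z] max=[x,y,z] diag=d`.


A = translate([-4, 0.7, 6.5]) sphere(r=17.7) → bbox [-21.7,-17,-11.2] .. [13.7,18.4,24.2]
B = cube([2.2, 6.3, 8]) → bbox [0,0,0] .. [2.2,6.3,8]
lo = A.lo+B.lo = [-21.7+0, -17+0, -11.2+0] = [-21.700,-17.000,-11.200]
hi = A.hi+B.hi = [13.7+2.2, 18.4+6.3, 24.2+8] = [15.900,24.700,32.200]
diag = √(37.6²+41.7²+43.4²) = √5036.21 = 70.966

min=[-21.700,-17.000,-11.200] max=[15.900,24.700,32.200] diag=70.966


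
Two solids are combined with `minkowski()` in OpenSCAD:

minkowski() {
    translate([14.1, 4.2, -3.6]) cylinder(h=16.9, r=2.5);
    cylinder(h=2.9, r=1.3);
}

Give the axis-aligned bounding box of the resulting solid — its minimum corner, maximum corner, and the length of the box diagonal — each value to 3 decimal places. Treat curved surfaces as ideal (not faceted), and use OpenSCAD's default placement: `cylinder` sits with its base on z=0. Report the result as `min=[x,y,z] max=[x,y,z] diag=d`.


A = translate([14.1, 4.2, -3.6]) cylinder(h=16.9, r=2.5) → bbox [11.6,1.7,-3.6] .. [16.6,6.7,13.3]
B = cylinder(h=2.9, r=1.3) → bbox [-1.3,-1.3,0] .. [1.3,1.3,2.9]
lo = A.lo+B.lo = [11.6-1.3, 1.7-1.3, -3.6+0] = [10.300,0.400,-3.600]
hi = A.hi+B.hi = [16.6+1.3, 6.7+1.3, 13.3+2.9] = [17.900,8.000,16.200]
diag = √(7.6²+7.6²+19.8²) = √507.56 = 22.529

min=[10.300,0.400,-3.600] max=[17.900,8.000,16.200] diag=22.529


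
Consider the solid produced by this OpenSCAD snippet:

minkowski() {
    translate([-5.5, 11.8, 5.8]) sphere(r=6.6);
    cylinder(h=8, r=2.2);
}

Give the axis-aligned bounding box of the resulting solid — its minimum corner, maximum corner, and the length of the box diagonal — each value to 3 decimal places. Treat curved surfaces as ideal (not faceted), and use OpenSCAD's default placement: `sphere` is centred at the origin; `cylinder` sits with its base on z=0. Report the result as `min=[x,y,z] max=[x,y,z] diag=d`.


min=[-14.300,3.000,-0.800] max=[3.300,20.600,20.400] diag=32.695

A = translate([-5.5, 11.8, 5.8]) sphere(r=6.6) → bbox [-12.1,5.2,-0.8] .. [1.1,18.4,12.4]
B = cylinder(h=8, r=2.2) → bbox [-2.2,-2.2,0] .. [2.2,2.2,8]
lo = A.lo+B.lo = [-12.1-2.2, 5.2-2.2, -0.8+0] = [-14.300,3.000,-0.800]
hi = A.hi+B.hi = [1.1+2.2, 18.4+2.2, 12.4+8] = [3.300,20.600,20.400]
diag = √(17.6²+17.6²+21.2²) = √1068.96 = 32.695


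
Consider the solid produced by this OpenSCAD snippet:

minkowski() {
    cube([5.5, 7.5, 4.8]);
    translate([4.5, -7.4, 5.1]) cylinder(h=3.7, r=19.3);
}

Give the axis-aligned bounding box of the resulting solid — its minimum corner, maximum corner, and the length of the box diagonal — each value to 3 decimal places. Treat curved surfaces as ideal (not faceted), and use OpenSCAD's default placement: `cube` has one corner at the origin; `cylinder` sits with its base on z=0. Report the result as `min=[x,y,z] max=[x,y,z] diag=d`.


A = translate([4.5, -7.4, 5.1]) cylinder(h=3.7, r=19.3) → bbox [-14.8,-26.7,5.1] .. [23.8,11.9,8.8]
B = cube([5.5, 7.5, 4.8]) → bbox [0,0,0] .. [5.5,7.5,4.8]
lo = A.lo+B.lo = [-14.8+0, -26.7+0, 5.1+0] = [-14.800,-26.700,5.100]
hi = A.hi+B.hi = [23.8+5.5, 11.9+7.5, 8.8+4.8] = [29.300,19.400,13.600]
diag = √(44.1²+46.1²+8.5²) = √4142.27 = 64.360

min=[-14.800,-26.700,5.100] max=[29.300,19.400,13.600] diag=64.360


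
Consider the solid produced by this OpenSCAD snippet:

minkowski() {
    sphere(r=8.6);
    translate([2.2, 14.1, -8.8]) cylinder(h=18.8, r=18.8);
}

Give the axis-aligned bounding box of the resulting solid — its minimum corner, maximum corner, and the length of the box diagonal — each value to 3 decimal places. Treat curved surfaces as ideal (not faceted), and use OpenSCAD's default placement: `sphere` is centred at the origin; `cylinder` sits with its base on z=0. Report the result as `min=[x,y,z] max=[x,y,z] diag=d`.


A = translate([2.2, 14.1, -8.8]) cylinder(h=18.8, r=18.8) → bbox [-16.6,-4.7,-8.8] .. [21,32.9,10]
B = sphere(r=8.6) → bbox [-8.6,-8.6,-8.6] .. [8.6,8.6,8.6]
lo = A.lo+B.lo = [-16.6-8.6, -4.7-8.6, -8.8-8.6] = [-25.200,-13.300,-17.400]
hi = A.hi+B.hi = [21+8.6, 32.9+8.6, 10+8.6] = [29.600,41.500,18.600]
diag = √(54.8²+54.8²+36²) = √7302.08 = 85.452

min=[-25.200,-13.300,-17.400] max=[29.600,41.500,18.600] diag=85.452


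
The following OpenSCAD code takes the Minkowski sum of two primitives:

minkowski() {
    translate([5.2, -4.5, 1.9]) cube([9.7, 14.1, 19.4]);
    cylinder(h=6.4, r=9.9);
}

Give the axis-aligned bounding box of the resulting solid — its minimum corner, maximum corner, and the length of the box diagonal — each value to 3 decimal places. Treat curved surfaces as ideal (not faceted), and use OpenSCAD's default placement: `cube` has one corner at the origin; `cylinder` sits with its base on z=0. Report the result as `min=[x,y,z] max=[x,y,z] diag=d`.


min=[-4.700,-14.400,1.900] max=[24.800,19.500,27.700] diag=51.818

A = translate([5.2, -4.5, 1.9]) cube([9.7, 14.1, 19.4]) → bbox [5.2,-4.5,1.9] .. [14.9,9.6,21.3]
B = cylinder(h=6.4, r=9.9) → bbox [-9.9,-9.9,0] .. [9.9,9.9,6.4]
lo = A.lo+B.lo = [5.2-9.9, -4.5-9.9, 1.9+0] = [-4.700,-14.400,1.900]
hi = A.hi+B.hi = [14.9+9.9, 9.6+9.9, 21.3+6.4] = [24.800,19.500,27.700]
diag = √(29.5²+33.9²+25.8²) = √2685.1 = 51.818


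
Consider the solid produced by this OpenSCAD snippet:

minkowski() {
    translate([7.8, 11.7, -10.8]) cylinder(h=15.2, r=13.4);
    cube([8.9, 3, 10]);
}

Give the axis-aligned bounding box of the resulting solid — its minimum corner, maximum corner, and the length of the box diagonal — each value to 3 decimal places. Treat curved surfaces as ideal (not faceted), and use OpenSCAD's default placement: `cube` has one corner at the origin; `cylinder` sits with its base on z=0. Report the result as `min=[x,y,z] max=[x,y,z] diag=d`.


A = translate([7.8, 11.7, -10.8]) cylinder(h=15.2, r=13.4) → bbox [-5.6,-1.7,-10.8] .. [21.2,25.1,4.4]
B = cube([8.9, 3, 10]) → bbox [0,0,0] .. [8.9,3,10]
lo = A.lo+B.lo = [-5.6+0, -1.7+0, -10.8+0] = [-5.600,-1.700,-10.800]
hi = A.hi+B.hi = [21.2+8.9, 25.1+3, 4.4+10] = [30.100,28.100,14.400]
diag = √(35.7²+29.8²+25.2²) = √2797.57 = 52.892

min=[-5.600,-1.700,-10.800] max=[30.100,28.100,14.400] diag=52.892


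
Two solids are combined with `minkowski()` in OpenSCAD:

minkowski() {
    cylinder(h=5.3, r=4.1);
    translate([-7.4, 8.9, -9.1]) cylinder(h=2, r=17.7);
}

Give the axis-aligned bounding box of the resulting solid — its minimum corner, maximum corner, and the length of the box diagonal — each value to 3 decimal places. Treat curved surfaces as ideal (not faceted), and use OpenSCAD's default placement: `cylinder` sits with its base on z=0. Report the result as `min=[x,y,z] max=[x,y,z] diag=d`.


min=[-29.200,-12.900,-9.100] max=[14.400,30.700,-1.800] diag=62.090

A = translate([-7.4, 8.9, -9.1]) cylinder(h=2, r=17.7) → bbox [-25.1,-8.8,-9.1] .. [10.3,26.6,-7.1]
B = cylinder(h=5.3, r=4.1) → bbox [-4.1,-4.1,0] .. [4.1,4.1,5.3]
lo = A.lo+B.lo = [-25.1-4.1, -8.8-4.1, -9.1+0] = [-29.200,-12.900,-9.100]
hi = A.hi+B.hi = [10.3+4.1, 26.6+4.1, -7.1+5.3] = [14.400,30.700,-1.800]
diag = √(43.6²+43.6²+7.3²) = √3855.21 = 62.090


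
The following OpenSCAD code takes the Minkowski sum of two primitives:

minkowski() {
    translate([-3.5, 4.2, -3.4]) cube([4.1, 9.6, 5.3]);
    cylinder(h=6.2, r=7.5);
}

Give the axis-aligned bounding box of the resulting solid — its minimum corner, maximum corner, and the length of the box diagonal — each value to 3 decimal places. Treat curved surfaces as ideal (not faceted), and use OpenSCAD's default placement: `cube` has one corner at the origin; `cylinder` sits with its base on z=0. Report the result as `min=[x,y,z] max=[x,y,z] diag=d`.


A = translate([-3.5, 4.2, -3.4]) cube([4.1, 9.6, 5.3]) → bbox [-3.5,4.2,-3.4] .. [0.6,13.8,1.9]
B = cylinder(h=6.2, r=7.5) → bbox [-7.5,-7.5,0] .. [7.5,7.5,6.2]
lo = A.lo+B.lo = [-3.5-7.5, 4.2-7.5, -3.4+0] = [-11.000,-3.300,-3.400]
hi = A.hi+B.hi = [0.6+7.5, 13.8+7.5, 1.9+6.2] = [8.100,21.300,8.100]
diag = √(19.1²+24.6²+11.5²) = √1102.22 = 33.200

min=[-11.000,-3.300,-3.400] max=[8.100,21.300,8.100] diag=33.200


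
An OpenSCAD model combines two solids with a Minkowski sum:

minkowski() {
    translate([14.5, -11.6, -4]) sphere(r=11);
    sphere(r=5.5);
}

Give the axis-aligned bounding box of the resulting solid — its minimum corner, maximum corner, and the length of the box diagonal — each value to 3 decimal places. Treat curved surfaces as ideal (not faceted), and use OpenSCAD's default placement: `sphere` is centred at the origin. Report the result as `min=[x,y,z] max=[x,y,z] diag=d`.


min=[-2.000,-28.100,-20.500] max=[31.000,4.900,12.500] diag=57.158

A = translate([14.5, -11.6, -4]) sphere(r=11) → bbox [3.5,-22.6,-15] .. [25.5,-0.6,7]
B = sphere(r=5.5) → bbox [-5.5,-5.5,-5.5] .. [5.5,5.5,5.5]
lo = A.lo+B.lo = [3.5-5.5, -22.6-5.5, -15-5.5] = [-2.000,-28.100,-20.500]
hi = A.hi+B.hi = [25.5+5.5, -0.6+5.5, 7+5.5] = [31.000,4.900,12.500]
diag = √(33²+33²+33²) = √3267 = 57.158


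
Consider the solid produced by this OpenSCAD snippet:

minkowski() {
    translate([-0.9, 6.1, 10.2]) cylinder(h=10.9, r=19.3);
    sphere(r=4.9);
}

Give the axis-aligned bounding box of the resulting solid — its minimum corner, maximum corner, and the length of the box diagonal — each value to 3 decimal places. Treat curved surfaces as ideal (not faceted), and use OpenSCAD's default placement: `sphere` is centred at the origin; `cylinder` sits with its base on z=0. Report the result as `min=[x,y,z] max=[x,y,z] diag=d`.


A = translate([-0.9, 6.1, 10.2]) cylinder(h=10.9, r=19.3) → bbox [-20.2,-13.2,10.2] .. [18.4,25.4,21.1]
B = sphere(r=4.9) → bbox [-4.9,-4.9,-4.9] .. [4.9,4.9,4.9]
lo = A.lo+B.lo = [-20.2-4.9, -13.2-4.9, 10.2-4.9] = [-25.100,-18.100,5.300]
hi = A.hi+B.hi = [18.4+4.9, 25.4+4.9, 21.1+4.9] = [23.300,30.300,26.000]
diag = √(48.4²+48.4²+20.7²) = √5113.61 = 71.510

min=[-25.100,-18.100,5.300] max=[23.300,30.300,26.000] diag=71.510


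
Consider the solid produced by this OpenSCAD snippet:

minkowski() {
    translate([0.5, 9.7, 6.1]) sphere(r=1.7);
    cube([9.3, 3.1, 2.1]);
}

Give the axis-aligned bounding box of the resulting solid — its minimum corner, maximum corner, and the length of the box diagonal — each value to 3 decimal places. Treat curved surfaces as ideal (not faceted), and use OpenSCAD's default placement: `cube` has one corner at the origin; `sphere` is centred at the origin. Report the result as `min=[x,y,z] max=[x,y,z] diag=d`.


min=[-1.200,8.000,4.400] max=[11.500,14.500,9.900] diag=15.290

A = translate([0.5, 9.7, 6.1]) sphere(r=1.7) → bbox [-1.2,8,4.4] .. [2.2,11.4,7.8]
B = cube([9.3, 3.1, 2.1]) → bbox [0,0,0] .. [9.3,3.1,2.1]
lo = A.lo+B.lo = [-1.2+0, 8+0, 4.4+0] = [-1.200,8.000,4.400]
hi = A.hi+B.hi = [2.2+9.3, 11.4+3.1, 7.8+2.1] = [11.500,14.500,9.900]
diag = √(12.7²+6.5²+5.5²) = √233.79 = 15.290


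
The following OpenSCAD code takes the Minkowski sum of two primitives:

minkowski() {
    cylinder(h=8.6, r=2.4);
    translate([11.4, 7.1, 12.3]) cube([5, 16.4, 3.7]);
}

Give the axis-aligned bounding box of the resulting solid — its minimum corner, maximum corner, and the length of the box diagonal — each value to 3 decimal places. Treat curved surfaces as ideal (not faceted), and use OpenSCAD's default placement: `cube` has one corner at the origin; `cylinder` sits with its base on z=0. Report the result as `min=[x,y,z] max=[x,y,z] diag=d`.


min=[9.000,4.700,12.300] max=[18.800,25.900,24.600] diag=26.396

A = translate([11.4, 7.1, 12.3]) cube([5, 16.4, 3.7]) → bbox [11.4,7.1,12.3] .. [16.4,23.5,16]
B = cylinder(h=8.6, r=2.4) → bbox [-2.4,-2.4,0] .. [2.4,2.4,8.6]
lo = A.lo+B.lo = [11.4-2.4, 7.1-2.4, 12.3+0] = [9.000,4.700,12.300]
hi = A.hi+B.hi = [16.4+2.4, 23.5+2.4, 16+8.6] = [18.800,25.900,24.600]
diag = √(9.8²+21.2²+12.3²) = √696.77 = 26.396


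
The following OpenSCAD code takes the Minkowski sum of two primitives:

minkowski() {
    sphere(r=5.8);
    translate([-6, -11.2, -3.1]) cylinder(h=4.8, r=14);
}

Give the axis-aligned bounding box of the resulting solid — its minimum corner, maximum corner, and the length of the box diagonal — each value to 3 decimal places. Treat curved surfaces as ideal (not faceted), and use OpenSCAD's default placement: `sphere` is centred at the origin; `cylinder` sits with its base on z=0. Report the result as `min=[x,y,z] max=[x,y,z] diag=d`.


min=[-25.800,-31.000,-8.900] max=[13.800,8.600,7.500] diag=58.355

A = translate([-6, -11.2, -3.1]) cylinder(h=4.8, r=14) → bbox [-20,-25.2,-3.1] .. [8,2.8,1.7]
B = sphere(r=5.8) → bbox [-5.8,-5.8,-5.8] .. [5.8,5.8,5.8]
lo = A.lo+B.lo = [-20-5.8, -25.2-5.8, -3.1-5.8] = [-25.800,-31.000,-8.900]
hi = A.hi+B.hi = [8+5.8, 2.8+5.8, 1.7+5.8] = [13.800,8.600,7.500]
diag = √(39.6²+39.6²+16.4²) = √3405.28 = 58.355


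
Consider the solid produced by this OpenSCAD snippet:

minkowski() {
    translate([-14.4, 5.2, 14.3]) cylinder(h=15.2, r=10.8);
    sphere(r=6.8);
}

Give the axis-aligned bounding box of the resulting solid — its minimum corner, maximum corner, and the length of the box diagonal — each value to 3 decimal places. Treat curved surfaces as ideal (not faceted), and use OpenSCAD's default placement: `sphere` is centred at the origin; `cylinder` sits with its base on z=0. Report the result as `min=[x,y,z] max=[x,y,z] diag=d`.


A = translate([-14.4, 5.2, 14.3]) cylinder(h=15.2, r=10.8) → bbox [-25.2,-5.6,14.3] .. [-3.6,16,29.5]
B = sphere(r=6.8) → bbox [-6.8,-6.8,-6.8] .. [6.8,6.8,6.8]
lo = A.lo+B.lo = [-25.2-6.8, -5.6-6.8, 14.3-6.8] = [-32.000,-12.400,7.500]
hi = A.hi+B.hi = [-3.6+6.8, 16+6.8, 29.5+6.8] = [3.200,22.800,36.300]
diag = √(35.2²+35.2²+28.8²) = √3307.52 = 57.511

min=[-32.000,-12.400,7.500] max=[3.200,22.800,36.300] diag=57.511


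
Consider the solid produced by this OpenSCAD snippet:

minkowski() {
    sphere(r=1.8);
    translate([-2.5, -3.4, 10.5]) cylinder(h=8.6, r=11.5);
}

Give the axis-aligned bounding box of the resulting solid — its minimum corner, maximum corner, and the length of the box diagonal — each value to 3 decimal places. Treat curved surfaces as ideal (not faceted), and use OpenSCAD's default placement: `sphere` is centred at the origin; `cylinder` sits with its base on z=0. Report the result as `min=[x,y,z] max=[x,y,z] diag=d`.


min=[-15.800,-16.700,8.700] max=[10.800,9.900,20.900] diag=39.547

A = translate([-2.5, -3.4, 10.5]) cylinder(h=8.6, r=11.5) → bbox [-14,-14.9,10.5] .. [9,8.1,19.1]
B = sphere(r=1.8) → bbox [-1.8,-1.8,-1.8] .. [1.8,1.8,1.8]
lo = A.lo+B.lo = [-14-1.8, -14.9-1.8, 10.5-1.8] = [-15.800,-16.700,8.700]
hi = A.hi+B.hi = [9+1.8, 8.1+1.8, 19.1+1.8] = [10.800,9.900,20.900]
diag = √(26.6²+26.6²+12.2²) = √1563.96 = 39.547


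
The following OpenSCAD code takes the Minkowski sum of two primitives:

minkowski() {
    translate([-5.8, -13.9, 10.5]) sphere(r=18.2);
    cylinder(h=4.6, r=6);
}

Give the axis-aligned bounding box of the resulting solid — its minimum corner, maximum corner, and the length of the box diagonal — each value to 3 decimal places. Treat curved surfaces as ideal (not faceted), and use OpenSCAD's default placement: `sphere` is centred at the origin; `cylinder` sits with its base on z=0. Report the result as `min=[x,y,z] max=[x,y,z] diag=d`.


A = translate([-5.8, -13.9, 10.5]) sphere(r=18.2) → bbox [-24,-32.1,-7.7] .. [12.4,4.3,28.7]
B = cylinder(h=4.6, r=6) → bbox [-6,-6,0] .. [6,6,4.6]
lo = A.lo+B.lo = [-24-6, -32.1-6, -7.7+0] = [-30.000,-38.100,-7.700]
hi = A.hi+B.hi = [12.4+6, 4.3+6, 28.7+4.6] = [18.400,10.300,33.300]
diag = √(48.4²+48.4²+41²) = √6366.12 = 79.788

min=[-30.000,-38.100,-7.700] max=[18.400,10.300,33.300] diag=79.788


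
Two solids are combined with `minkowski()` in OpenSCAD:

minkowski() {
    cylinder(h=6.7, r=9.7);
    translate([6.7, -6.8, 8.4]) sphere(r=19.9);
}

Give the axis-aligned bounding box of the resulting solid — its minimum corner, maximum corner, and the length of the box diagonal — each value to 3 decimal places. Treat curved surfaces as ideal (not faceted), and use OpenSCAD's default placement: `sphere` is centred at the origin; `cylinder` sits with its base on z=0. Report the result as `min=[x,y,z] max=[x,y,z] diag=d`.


A = translate([6.7, -6.8, 8.4]) sphere(r=19.9) → bbox [-13.2,-26.7,-11.5] .. [26.6,13.1,28.3]
B = cylinder(h=6.7, r=9.7) → bbox [-9.7,-9.7,0] .. [9.7,9.7,6.7]
lo = A.lo+B.lo = [-13.2-9.7, -26.7-9.7, -11.5+0] = [-22.900,-36.400,-11.500]
hi = A.hi+B.hi = [26.6+9.7, 13.1+9.7, 28.3+6.7] = [36.300,22.800,35.000]
diag = √(59.2²+59.2²+46.5²) = √9171.53 = 95.768

min=[-22.900,-36.400,-11.500] max=[36.300,22.800,35.000] diag=95.768


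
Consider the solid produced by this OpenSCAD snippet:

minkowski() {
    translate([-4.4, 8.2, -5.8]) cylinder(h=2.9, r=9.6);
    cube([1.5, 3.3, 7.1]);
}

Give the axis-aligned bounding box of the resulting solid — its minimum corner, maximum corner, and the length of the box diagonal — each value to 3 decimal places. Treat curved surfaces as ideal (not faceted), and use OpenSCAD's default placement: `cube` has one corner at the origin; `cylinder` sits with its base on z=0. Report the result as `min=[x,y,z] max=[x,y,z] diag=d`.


A = translate([-4.4, 8.2, -5.8]) cylinder(h=2.9, r=9.6) → bbox [-14,-1.4,-5.8] .. [5.2,17.8,-2.9]
B = cube([1.5, 3.3, 7.1]) → bbox [0,0,0] .. [1.5,3.3,7.1]
lo = A.lo+B.lo = [-14+0, -1.4+0, -5.8+0] = [-14.000,-1.400,-5.800]
hi = A.hi+B.hi = [5.2+1.5, 17.8+3.3, -2.9+7.1] = [6.700,21.100,4.200]
diag = √(20.7²+22.5²+10²) = √1034.74 = 32.167

min=[-14.000,-1.400,-5.800] max=[6.700,21.100,4.200] diag=32.167


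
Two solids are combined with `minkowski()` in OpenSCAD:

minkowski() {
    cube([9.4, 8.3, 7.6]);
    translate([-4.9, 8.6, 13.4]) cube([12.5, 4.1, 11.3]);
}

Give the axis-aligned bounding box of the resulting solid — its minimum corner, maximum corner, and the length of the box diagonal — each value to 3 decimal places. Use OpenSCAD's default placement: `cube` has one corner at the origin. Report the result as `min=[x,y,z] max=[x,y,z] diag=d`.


min=[-4.900,8.600,13.400] max=[17.000,21.000,32.300] diag=31.473

A = translate([-4.9, 8.6, 13.4]) cube([12.5, 4.1, 11.3]) → bbox [-4.9,8.6,13.4] .. [7.6,12.7,24.7]
B = cube([9.4, 8.3, 7.6]) → bbox [0,0,0] .. [9.4,8.3,7.6]
lo = A.lo+B.lo = [-4.9+0, 8.6+0, 13.4+0] = [-4.900,8.600,13.400]
hi = A.hi+B.hi = [7.6+9.4, 12.7+8.3, 24.7+7.6] = [17.000,21.000,32.300]
diag = √(21.9²+12.4²+18.9²) = √990.58 = 31.473


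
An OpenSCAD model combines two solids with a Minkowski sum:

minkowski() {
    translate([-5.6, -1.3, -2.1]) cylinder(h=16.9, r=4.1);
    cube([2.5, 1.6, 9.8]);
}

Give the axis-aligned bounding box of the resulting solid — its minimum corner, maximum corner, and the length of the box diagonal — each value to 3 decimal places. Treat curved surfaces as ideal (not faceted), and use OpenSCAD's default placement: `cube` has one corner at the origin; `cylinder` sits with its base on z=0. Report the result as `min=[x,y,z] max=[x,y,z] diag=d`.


min=[-9.700,-5.400,-2.100] max=[1.000,4.400,24.600] diag=30.388

A = translate([-5.6, -1.3, -2.1]) cylinder(h=16.9, r=4.1) → bbox [-9.7,-5.4,-2.1] .. [-1.5,2.8,14.8]
B = cube([2.5, 1.6, 9.8]) → bbox [0,0,0] .. [2.5,1.6,9.8]
lo = A.lo+B.lo = [-9.7+0, -5.4+0, -2.1+0] = [-9.700,-5.400,-2.100]
hi = A.hi+B.hi = [-1.5+2.5, 2.8+1.6, 14.8+9.8] = [1.000,4.400,24.600]
diag = √(10.7²+9.8²+26.7²) = √923.42 = 30.388


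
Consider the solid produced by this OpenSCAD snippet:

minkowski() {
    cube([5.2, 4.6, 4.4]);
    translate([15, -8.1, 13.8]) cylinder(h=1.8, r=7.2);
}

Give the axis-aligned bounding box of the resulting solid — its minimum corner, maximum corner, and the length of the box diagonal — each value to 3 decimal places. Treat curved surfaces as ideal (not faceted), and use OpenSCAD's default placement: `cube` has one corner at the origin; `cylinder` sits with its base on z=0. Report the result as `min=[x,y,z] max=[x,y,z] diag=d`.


min=[7.800,-15.300,13.800] max=[27.400,3.700,20.000] diag=27.993

A = translate([15, -8.1, 13.8]) cylinder(h=1.8, r=7.2) → bbox [7.8,-15.3,13.8] .. [22.2,-0.9,15.6]
B = cube([5.2, 4.6, 4.4]) → bbox [0,0,0] .. [5.2,4.6,4.4]
lo = A.lo+B.lo = [7.8+0, -15.3+0, 13.8+0] = [7.800,-15.300,13.800]
hi = A.hi+B.hi = [22.2+5.2, -0.9+4.6, 15.6+4.4] = [27.400,3.700,20.000]
diag = √(19.6²+19²+6.2²) = √783.6 = 27.993


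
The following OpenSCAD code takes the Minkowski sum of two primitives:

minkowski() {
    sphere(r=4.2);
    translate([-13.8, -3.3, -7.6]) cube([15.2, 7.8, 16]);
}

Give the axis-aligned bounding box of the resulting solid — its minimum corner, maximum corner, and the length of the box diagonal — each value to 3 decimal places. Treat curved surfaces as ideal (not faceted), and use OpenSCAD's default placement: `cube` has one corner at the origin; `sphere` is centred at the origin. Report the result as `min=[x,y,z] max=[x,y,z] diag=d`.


min=[-18.000,-7.500,-11.800] max=[5.600,8.700,12.600] diag=37.613

A = translate([-13.8, -3.3, -7.6]) cube([15.2, 7.8, 16]) → bbox [-13.8,-3.3,-7.6] .. [1.4,4.5,8.4]
B = sphere(r=4.2) → bbox [-4.2,-4.2,-4.2] .. [4.2,4.2,4.2]
lo = A.lo+B.lo = [-13.8-4.2, -3.3-4.2, -7.6-4.2] = [-18.000,-7.500,-11.800]
hi = A.hi+B.hi = [1.4+4.2, 4.5+4.2, 8.4+4.2] = [5.600,8.700,12.600]
diag = √(23.6²+16.2²+24.4²) = √1414.76 = 37.613


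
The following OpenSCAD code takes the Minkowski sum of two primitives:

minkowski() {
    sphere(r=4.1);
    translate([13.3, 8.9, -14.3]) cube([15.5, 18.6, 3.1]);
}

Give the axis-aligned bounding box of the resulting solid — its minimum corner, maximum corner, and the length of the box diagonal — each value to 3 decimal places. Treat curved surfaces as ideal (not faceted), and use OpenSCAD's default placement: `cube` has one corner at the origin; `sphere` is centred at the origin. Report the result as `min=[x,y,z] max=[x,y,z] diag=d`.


min=[9.200,4.800,-18.400] max=[32.900,31.600,-7.100] diag=37.518

A = translate([13.3, 8.9, -14.3]) cube([15.5, 18.6, 3.1]) → bbox [13.3,8.9,-14.3] .. [28.8,27.5,-11.2]
B = sphere(r=4.1) → bbox [-4.1,-4.1,-4.1] .. [4.1,4.1,4.1]
lo = A.lo+B.lo = [13.3-4.1, 8.9-4.1, -14.3-4.1] = [9.200,4.800,-18.400]
hi = A.hi+B.hi = [28.8+4.1, 27.5+4.1, -11.2+4.1] = [32.900,31.600,-7.100]
diag = √(23.7²+26.8²+11.3²) = √1407.62 = 37.518


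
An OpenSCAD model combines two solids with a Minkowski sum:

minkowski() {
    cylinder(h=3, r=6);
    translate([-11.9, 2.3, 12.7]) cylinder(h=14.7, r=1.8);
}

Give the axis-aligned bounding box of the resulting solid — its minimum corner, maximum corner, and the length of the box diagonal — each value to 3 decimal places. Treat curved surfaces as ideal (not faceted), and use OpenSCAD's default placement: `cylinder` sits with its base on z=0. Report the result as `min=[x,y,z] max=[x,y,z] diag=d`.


min=[-19.700,-5.500,12.700] max=[-4.100,10.100,30.400] diag=28.284

A = translate([-11.9, 2.3, 12.7]) cylinder(h=14.7, r=1.8) → bbox [-13.7,0.5,12.7] .. [-10.1,4.1,27.4]
B = cylinder(h=3, r=6) → bbox [-6,-6,0] .. [6,6,3]
lo = A.lo+B.lo = [-13.7-6, 0.5-6, 12.7+0] = [-19.700,-5.500,12.700]
hi = A.hi+B.hi = [-10.1+6, 4.1+6, 27.4+3] = [-4.100,10.100,30.400]
diag = √(15.6²+15.6²+17.7²) = √800.01 = 28.284
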